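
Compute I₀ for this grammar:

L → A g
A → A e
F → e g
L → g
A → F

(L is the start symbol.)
{ [A → . A e], [A → . F], [F → . e g], [L → . A g], [L → . g], [L' → . L] }

First, augment the grammar with L' → L
I₀ = CLOSURE({ [L' → . L] }):
  [L' → . L] has the dot before L: add [L → . A g], [L → . g]
  [L → . A g] has the dot before A: add [A → . A e], [A → . F]
  [A → . F] has the dot before F: add [F → . e g]
No further items can be added.

I₀ = { [A → . A e], [A → . F], [F → . e g], [L → . A g], [L → . g], [L' → . L] }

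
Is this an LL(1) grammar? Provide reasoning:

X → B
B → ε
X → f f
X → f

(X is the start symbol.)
No. Predict set conflict for X: { 'f' }

Relevant sets:
  FIRST(B) = { ε }
  FOLLOW(X) = { $ }

For X:
  PREDICT(X → B) = { $ }
  PREDICT(X → f f) = { 'f' }
  PREDICT(X → f) = { 'f' }
B has a single production, so nothing to check there.

Conflict found: Predict set conflict for X: { 'f' }
The grammar is NOT LL(1).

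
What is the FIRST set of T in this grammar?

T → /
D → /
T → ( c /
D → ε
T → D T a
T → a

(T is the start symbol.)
{ '(', '/', 'a' }

To compute FIRST(T), examine every production with T on the left-hand side, reading each right-hand side left to right until a non-nullable symbol is reached.

FIRST sets of the other non-terminals involved (by the same procedure, iterated to a fixed point):
  FIRST(D) = { '/', ε }

From T → /:
  - '/' is a terminal: add '/' and stop
From T → ( c /:
  - '(' is a terminal: add '(' and stop
From T → D T a:
  - D is a non-terminal: add FIRST(D) \ {ε} = { '/' }
    D is nullable, so continue to the next symbol
  - T is the symbol being defined: contributes nothing new
    T is not nullable, so stop
From T → a:
  - a is a terminal: add 'a' and stop

Collecting: FIRST(T) = { '(', '/', 'a' }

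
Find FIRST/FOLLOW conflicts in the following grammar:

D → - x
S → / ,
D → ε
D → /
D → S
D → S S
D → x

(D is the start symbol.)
Nullable non-terminals: D.
FIRST sets used below: FIRST(S) = { '/' }

D: nullable alternative(s) D → ε; FOLLOW(D) = { $ }
  D → - x: FIRST \ {ε} = { '-' } — disjoint from FOLLOW(D)
  D → ε: FIRST \ {ε} = { } — this is the only nullable alternative, skip
  D → /: FIRST \ {ε} = { '/' } — disjoint from FOLLOW(D)
  D → S: FIRST \ {ε} = { '/' } — disjoint from FOLLOW(D)
  D → S S: FIRST \ {ε} = { '/' } — disjoint from FOLLOW(D)
  D → x: FIRST \ {ε} = { 'x' } — disjoint from FOLLOW(D)

S has no nullable alternative, so no FIRST/FOLLOW check is needed there.

No FIRST/FOLLOW conflicts found.

Answer: No FIRST/FOLLOW conflicts.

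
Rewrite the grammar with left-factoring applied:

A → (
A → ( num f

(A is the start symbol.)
A → ( A'
A' → ε
A' → num f

Left-factoring transforms A → αβ₁ | αβ₂ into A → αA' and A' → β₁ | β₂
(α is the longest common prefix among the alternatives). Repeat until
no nonterminal has two alternatives with a common prefix.

Round 1: A has alternatives sharing prefix '('. Introduce A': A → ( A'
  Add: A' → ε
  Add: A' → num f

No remaining common prefixes — done.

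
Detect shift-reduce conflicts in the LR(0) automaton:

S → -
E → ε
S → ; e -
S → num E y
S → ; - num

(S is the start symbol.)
No shift-reduce conflicts

A shift-reduce conflict occurs when an LR(0) state has both:
  - a complete (reduce) item [A → α .] (dot at the end), and
  - a shift item [B → β . c γ] (dot before a terminal).

Augment with S' → S and build the canonical LR(0) collection (I0 = CLOSURE({[S' → . S]}), then GOTO on every symbol after a dot until no new states appear). It has 11 states:
  I0: { [S → . -], [S → . ; - num], [S → . ; e -], [S → . num E y], [S' → . S] }  — shift
  I1: { [S → - .] }  — reduce
  I2: { [S → ; . - num], [S → ; . e -] }  — shift
  I3: { [S' → S .] }  — accept
  I4: { [E → .], [S → num . E y] }  — reduce
  I5: { [S → num E . y] }  — shift
  I6: { [S → num E y .] }  — reduce
  I7: { [S → ; - . num] }  — shift
  I8: { [S → ; e . -] }  — shift
  I9: { [S → ; e - .] }  — reduce
  I10: { [S → ; - num .] }  — reduce

No state contains both a complete item and a shift item.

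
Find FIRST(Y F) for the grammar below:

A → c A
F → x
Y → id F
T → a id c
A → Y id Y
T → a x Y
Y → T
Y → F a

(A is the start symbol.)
{ 'a', 'id', 'x' }

FIRST sets of the non-terminals involved (from the grammar, by fixed-point iteration):
  FIRST(Y) = { 'a', 'id', 'x' }

To compute FIRST(Y F), process the symbols left to right:
Symbol Y is a non-terminal. Add FIRST(Y) \ {ε} = { 'a', 'id', 'x' }
Y is not nullable (ε ∉ FIRST(Y)), so stop here.
FIRST(Y F) = { 'a', 'id', 'x' }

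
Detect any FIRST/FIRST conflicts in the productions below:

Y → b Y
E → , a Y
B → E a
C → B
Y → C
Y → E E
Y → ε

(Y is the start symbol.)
A FIRST/FIRST conflict occurs when two productions N → α and N → β for the same non-terminal have FIRST(α) ∩ FIRST(β) ≠ ∅ (with ε ∈ FIRST of a nullable right-hand side, so two nullable alternatives also conflict).

FIRST sets of the non-terminals at (or reachable through a nullable prefix from) the front of some alternative:
  FIRST(C) = { ',' }
  FIRST(E) = { ',' }

Productions for Y:
  Y → b Y: FIRST = { 'b' }
  Y → C: FIRST = { ',' }
  Y → E E: FIRST = { ',' }
  Y → ε: FIRST = { ε }
E, B, C have only one production, so no FIRST/FIRST conflict is possible there.

Conflict for Y: Y → C and Y → E E
  Overlap: { ',' }

Answer: Yes. Y → C / Y → E E on { ',' }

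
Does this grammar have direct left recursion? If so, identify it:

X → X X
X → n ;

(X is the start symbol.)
Direct left recursion occurs when N → N α for some non-terminal N (the right-hand side begins with the left-hand side itself).

X → X X: LEFT RECURSIVE (starts with X)
X → n ;: starts with n

The grammar has direct left recursion on: X.

Answer: Yes, X is left-recursive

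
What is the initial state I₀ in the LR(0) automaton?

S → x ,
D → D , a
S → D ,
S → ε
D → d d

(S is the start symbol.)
First, augment the grammar with S' → S
I₀ = CLOSURE({ [S' → . S] }):
  [S' → . S] has the dot before S: add [S → . x ,], [S → . D ,], [S → .]
  [S → . D ,] has the dot before D: add [D → . D , a], [D → . d d]
No further items can be added.

I₀ = { [D → . D , a], [D → . d d], [S → . D ,], [S → . x ,], [S → .], [S' → . S] }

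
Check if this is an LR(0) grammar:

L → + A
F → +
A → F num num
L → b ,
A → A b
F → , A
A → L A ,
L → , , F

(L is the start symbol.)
No. Shift-reduce conflict between [F → + .] and [F → . +]

A grammar is LR(0) if no state in the canonical LR(0) collection has:
  - both a shift item (dot before a terminal) and a complete item (shift-reduce conflict), or
  - two or more complete items (reduce-reduce conflict; the accept item [L' → L .] counts as a complete item here).

Augment with L' → L and build the canonical LR(0) collection (I0 = CLOSURE({[L' → . L]}), then GOTO on every symbol after a dot until no new states appear). It has 23 states:
  I0: { [L → . + A], [L → . , , F], [L → . b ,], [L' → . L] }  — shift
  I1: { [A → . A b], [A → . F num num], [A → . L A ,], [F → . +], [F → . , A], [L → + . A], [L → . + A], [L → . , , F], [L → . b ,] }  — shift
  I2: { [L → , . , F] }  — shift
  I3: { [L' → L .] }  — accept
  I4: { [L → b . ,] }  — shift
  I5: { [L → b , .] }  — reduce
  I6: { [F → . +], [F → . , A], [L → , , . F] }  — shift
  I7: { [F → + .] }  — reduce
  I8: { [A → . A b], [A → . F num num], [A → . L A ,], [F → , . A], [F → . +], [F → . , A], [L → . + A], [L → . , , F], [L → . b ,] }  — shift
  I9: { [L → , , F .] }  — reduce
  I10: { [A → . A b], [A → . F num num], [A → . L A ,], [F → + .], [F → . +], [F → . , A], [L → + . A], [L → . + A], [L → . , , F], [L → . b ,] }  — shift, reduce
  I11: { [A → . A b], [A → . F num num], [A → . L A ,], [F → , . A], [F → . +], [F → . , A], [L → , . , F], [L → . + A], [L → . , , F], [L → . b ,] }  — shift
  I12: { [A → A . b], [F → , A .] }  — shift, reduce
  I13: { [A → F . num num] }  — shift
  I14: { [A → . A b], [A → . F num num], [A → . L A ,], [A → L . A ,], [F → . +], [F → . , A], [L → . + A], [L → . , , F], [L → . b ,] }  — shift
  I15: { [A → A . b], [A → L A . ,] }  — shift
  I16: { [A → L A , .] }  — reduce
  I17: { [A → A b .] }  — reduce
  I18: { [A → F num . num] }  — shift
  I19: { [A → F num num .] }  — reduce
  I20: { [A → . A b], [A → . F num num], [A → . L A ,], [F → , . A], [F → . +], [F → . , A], [L → , , . F], [L → , . , F], [L → . + A], [L → . , , F], [L → . b ,] }  — shift
  I21: { [A → F . num num], [L → , , F .] }  — shift, reduce
  I22: { [A → A . b], [L → + A .] }  — shift, reduce

Conflict in state I10:
  Shift-reduce conflict between [F → + .] and [F → . +]
So the grammar is NOT LR(0).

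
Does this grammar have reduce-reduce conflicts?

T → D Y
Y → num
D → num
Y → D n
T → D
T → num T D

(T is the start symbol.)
Yes — I9: [D → num .] vs [Y → num .]

A reduce-reduce conflict occurs when an LR(0) state has two complete items [A → α .] and [B → β .] — both call for a reduction, and with no lookahead the parser cannot choose between them.

Augment with T' → T and build the canonical LR(0) collection (I0 = CLOSURE({[T' → . T]}), then GOTO on every symbol after a dot until no new states appear). It has 11 states:
  I0: { [D → . num], [T → . D Y], [T → . D], [T → . num T D], [T' → . T] }  — shift
  I1: { [D → . num], [T → D . Y], [T → D .], [Y → . D n], [Y → . num] }  — shift, reduce
  I2: { [T' → T .] }  — accept
  I3: { [D → . num], [D → num .], [T → . D Y], [T → . D], [T → . num T D], [T → num . T D] }  — shift, reduce
  I4: { [D → . num], [T → num T . D] }  — shift
  I5: { [T → num T D .] }  — reduce
  I6: { [D → num .] }  — reduce
  I7: { [Y → D . n] }  — shift
  I8: { [T → D Y .] }  — reduce
  I9: { [D → num .], [Y → num .] }  — 2 reduces
  I10: { [Y → D n .] }  — reduce

I9 contains complete items [D → num .], [Y → num .] — reduce-reduce conflict.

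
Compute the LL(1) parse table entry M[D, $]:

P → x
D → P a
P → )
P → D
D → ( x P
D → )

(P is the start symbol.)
To find M[D, $], we find productions for D where $ is in the predict set (PREDICT(N → α) = (FIRST(α) \ {ε}) ∪ (FOLLOW(N) if α ⇒* ε)).

Relevant sets:
  FIRST(P) = { '(', ')', 'x' }

D → P a: PREDICT = { '(', ')', 'x' }
D → ( x P: PREDICT = { '(' }
D → ): PREDICT = { ')' }

M[D, $] is empty (no production applies)

Answer: Empty (error entry)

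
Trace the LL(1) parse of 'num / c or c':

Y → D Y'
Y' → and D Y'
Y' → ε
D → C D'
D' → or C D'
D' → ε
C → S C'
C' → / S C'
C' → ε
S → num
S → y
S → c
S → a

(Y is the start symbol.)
LL(1) parsing maintains a stack (initially the start symbol over $) and the input. At each step: if the stack top is a terminal, match it against the current input token; if it is a non-terminal N, replace it with the RHS of M[N, lookahead] (the unique production whose predict set contains the lookahead).

Stack is shown with the top on the left.

Stack           Input           Action
--------------------------------------
Y $             num / c or c $  output Y → D Y'
D Y' $          num / c or c $  output D → C D'
C D' Y' $       num / c or c $  output C → S C'
S C' D' Y' $    num / c or c $  output S → num
num C' D' Y' $  num / c or c $  match 'num'
C' D' Y' $      / c or c $      output C' → / S C'
/ S C' D' Y' $  / c or c $      match '/'
S C' D' Y' $    c or c $        output S → c
c C' D' Y' $    c or c $        match 'c'
C' D' Y' $      or c $          output C' → ε
D' Y' $         or c $          output D' → or C D'
or C D' Y' $    or c $          match 'or'
C D' Y' $       c $             output C → S C'
S C' D' Y' $    c $             output S → c
c C' D' Y' $    c $             match 'c'
C' D' Y' $      $               output C' → ε
D' Y' $         $               output D' → ε
Y' $            $               output Y' → ε
$               $               accept

The string is accepted.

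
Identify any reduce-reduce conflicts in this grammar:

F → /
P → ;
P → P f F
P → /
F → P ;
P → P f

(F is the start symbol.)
Yes — I1: [F → / .] vs [P → / .]

A reduce-reduce conflict occurs when an LR(0) state has two complete items [A → α .] and [B → β .] — both call for a reduction, and with no lookahead the parser cannot choose between them.

Augment with F' → F and build the canonical LR(0) collection (I0 = CLOSURE({[F' → . F]}), then GOTO on every symbol after a dot until no new states appear). It has 8 states:
  I0: { [F → . /], [F → . P ;], [F' → . F], [P → . /], [P → . ;], [P → . P f F], [P → . P f] }  — shift
  I1: { [F → / .], [P → / .] }  — 2 reduces
  I2: { [P → ; .] }  — reduce
  I3: { [F' → F .] }  — accept
  I4: { [F → P . ;], [P → P . f F], [P → P . f] }  — shift
  I5: { [F → P ; .] }  — reduce
  I6: { [F → . /], [F → . P ;], [P → . /], [P → . ;], [P → . P f F], [P → . P f], [P → P f . F], [P → P f .] }  — shift, reduce
  I7: { [P → P f F .] }  — reduce

I1 contains complete items [F → / .], [P → / .] — reduce-reduce conflict.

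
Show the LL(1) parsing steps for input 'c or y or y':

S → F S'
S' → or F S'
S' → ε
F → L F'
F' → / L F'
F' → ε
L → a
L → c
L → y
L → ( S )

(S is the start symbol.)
Stack is shown with the top on the left.

Stack      Input          Action
--------------------------------
S $        c or y or y $  output S → F S'
F S' $     c or y or y $  output F → L F'
L F' S' $  c or y or y $  output L → c
c F' S' $  c or y or y $  match 'c'
F' S' $    or y or y $    output F' → ε
S' $       or y or y $    output S' → or F S'
or F S' $  or y or y $    match 'or'
F S' $     y or y $       output F → L F'
L F' S' $  y or y $       output L → y
y F' S' $  y or y $       match 'y'
F' S' $    or y $         output F' → ε
S' $       or y $         output S' → or F S'
or F S' $  or y $         match 'or'
F S' $     y $            output F → L F'
L F' S' $  y $            output L → y
y F' S' $  y $            match 'y'
F' S' $    $              output F' → ε
S' $       $              output S' → ε
$          $              accept

The string is accepted.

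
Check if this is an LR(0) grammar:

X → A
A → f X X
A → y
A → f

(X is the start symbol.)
Augment with X' → X and build the canonical LR(0) collection (I0 = CLOSURE({[X' → . X]}), then GOTO on every symbol after a dot until no new states appear). It has 7 states:
  I0: { [A → . f X X], [A → . f], [A → . y], [X → . A], [X' → . X] }  — shift
  I1: { [X → A .] }  — reduce
  I2: { [X' → X .] }  — accept
  I3: { [A → . f X X], [A → . f], [A → . y], [A → f . X X], [A → f .], [X → . A] }  — shift, reduce
  I4: { [A → y .] }  — reduce
  I5: { [A → . f X X], [A → . f], [A → . y], [A → f X . X], [X → . A] }  — shift
  I6: { [A → f X X .] }  — reduce

Conflict in state I3:
  Shift-reduce conflict between [A → f .] and [A → . f]
So the grammar is NOT LR(0).

Answer: No. Shift-reduce conflict between [A → f .] and [A → . f]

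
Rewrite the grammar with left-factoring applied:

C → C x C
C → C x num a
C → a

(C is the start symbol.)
C → C x C'
C' → C
C' → num a
C → a

Left-factoring transforms A → αβ₁ | αβ₂ into A → αA' and A' → β₁ | β₂
(α is the longest common prefix among the alternatives). Repeat until
no nonterminal has two alternatives with a common prefix.

Round 1: C has alternatives sharing prefix 'C x'. Introduce C': C → C x C'
  Add: C' → C
  Add: C' → num a

No remaining common prefixes — done.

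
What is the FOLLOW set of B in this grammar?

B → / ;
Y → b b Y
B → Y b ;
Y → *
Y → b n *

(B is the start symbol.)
To compute FOLLOW(B), find every occurrence of B on a right-hand side N → α B β: add FIRST(β) \ {ε}, and if β is empty or nullable also add FOLLOW(N). Iterate to a fixed point.

B is the start symbol, so $ ∈ FOLLOW(B).
B does not occur on any right-hand side.

Taking the union: FOLLOW(B) = { $ }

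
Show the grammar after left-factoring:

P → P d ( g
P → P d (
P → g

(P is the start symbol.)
Left-factoring transforms A → αβ₁ | αβ₂ into A → αA' and A' → β₁ | β₂
(α is the longest common prefix among the alternatives). Repeat until
no nonterminal has two alternatives with a common prefix.

Round 1: P has alternatives sharing prefix 'P d ('. Introduce P': P → P d ( P'
  Add: P' → g
  Add: P' → ε

No remaining common prefixes — done.

Resulting grammar:
P → P d ( P'
P' → g
P' → ε
P → g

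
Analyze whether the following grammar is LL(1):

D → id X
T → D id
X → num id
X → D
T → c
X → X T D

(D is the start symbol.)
No. Predict set conflict for X: { 'num' }

Relevant sets:
  FIRST(D) = { 'id' }
  FIRST(X) = { 'id', 'num' }

For T:
  PREDICT(T → D id) = { 'id' }
  PREDICT(T → c) = { 'c' }
For X:
  PREDICT(X → num id) = { 'num' }
  PREDICT(X → D) = { 'id' }
  PREDICT(X → X T D) = { 'id', 'num' }
D has a single production, so nothing to check there.

Conflict found: Predict set conflict for X: { 'num' }
The grammar is NOT LL(1).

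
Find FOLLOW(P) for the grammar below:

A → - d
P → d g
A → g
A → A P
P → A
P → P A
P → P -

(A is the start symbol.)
{ $, '-', 'd', 'g' }

In A → A P: P is at the end, add FOLLOW(A)
In P → P A: P is followed by A, add FIRST(A) \ {ε} = { '-', 'g' }
In P → P -: P is followed by '-', add FIRST('-') \ {ε} = { '-' }

The FOLLOW sets referred to above (computed the same way, to a fixed point):
  FOLLOW(A) = { $, '-', 'd', 'g' }

Taking the union: FOLLOW(P) = { $, '-', 'd', 'g' }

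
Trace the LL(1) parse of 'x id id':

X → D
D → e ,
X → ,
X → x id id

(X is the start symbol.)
Stack is shown with the top on the left.

Stack      Input      Action
----------------------------
X $        x id id $  output X → x id id
x id id $  x id id $  match 'x'
id id $    id id $    match 'id'
id $       id $       match 'id'
$          $          accept

The string is accepted.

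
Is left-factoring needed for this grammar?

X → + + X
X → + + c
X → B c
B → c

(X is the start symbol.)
Yes, X has productions with common prefix '+ +'

Left-factoring is needed when two productions for the same non-terminal
share a common prefix on the right-hand side.

Productions for X:
  X → + + X
  X → + + c
  X → B c

Found common prefix '+ +' in productions for X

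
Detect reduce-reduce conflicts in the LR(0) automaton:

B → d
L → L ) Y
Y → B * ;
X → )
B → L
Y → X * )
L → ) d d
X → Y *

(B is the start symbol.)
No reduce-reduce conflicts

A reduce-reduce conflict occurs when an LR(0) state has two complete items [A → α .] and [B → β .] — both call for a reduction, and with no lookahead the parser cannot choose between them.

Augment with B' → B and build the canonical LR(0) collection (I0 = CLOSURE({[B' → . B]}), then GOTO on every symbol after a dot until no new states appear). It has 17 states:
  I0: { [B → . L], [B → . d], [B' → . B], [L → . ) d d], [L → . L ) Y] }  — shift
  I1: { [L → ) . d d] }  — shift
  I2: { [B' → B .] }  — accept
  I3: { [B → L .], [L → L . ) Y] }  — shift, reduce
  I4: { [B → d .] }  — reduce
  I5: { [B → . L], [B → . d], [L → . ) d d], [L → . L ) Y], [L → L ) . Y], [X → . )], [X → . Y *], [Y → . B * ;], [Y → . X * )] }  — shift
  I6: { [L → ) . d d], [X → ) .] }  — shift, reduce
  I7: { [Y → B . * ;] }  — shift
  I8: { [Y → X . * )] }  — shift
  I9: { [L → L ) Y .], [X → Y . *] }  — shift, reduce
  I10: { [X → Y * .] }  — reduce
  I11: { [Y → X * . )] }  — shift
  I12: { [Y → X * ) .] }  — reduce
  I13: { [Y → B * . ;] }  — shift
  I14: { [Y → B * ; .] }  — reduce
  I15: { [L → ) d . d] }  — shift
  I16: { [L → ) d d .] }  — reduce

No state contains more than one complete item.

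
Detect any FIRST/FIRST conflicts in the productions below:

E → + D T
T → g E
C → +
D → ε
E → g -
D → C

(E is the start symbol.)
No FIRST/FIRST conflicts.

A FIRST/FIRST conflict occurs when two productions N → α and N → β for the same non-terminal have FIRST(α) ∩ FIRST(β) ≠ ∅ (with ε ∈ FIRST of a nullable right-hand side, so two nullable alternatives also conflict).

FIRST sets of the non-terminals at (or reachable through a nullable prefix from) the front of some alternative:
  FIRST(C) = { '+' }

Productions for E:
  E → + D T: FIRST = { '+' }
  E → g -: FIRST = { 'g' }
Productions for D:
  D → ε: FIRST = { ε }
  D → C: FIRST = { '+' }
T, C have only one production, so no FIRST/FIRST conflict is possible there.

All alternatives of each non-terminal have pairwise disjoint FIRST sets.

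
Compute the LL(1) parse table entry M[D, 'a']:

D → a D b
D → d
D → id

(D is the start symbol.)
D → a D b

To find M[D, 'a'], we find productions for D where 'a' is in the predict set (PREDICT(N → α) = (FIRST(α) \ {ε}) ∪ (FOLLOW(N) if α ⇒* ε)).

D → a D b: PREDICT = { 'a' }
  'a' is in predict set, so this production goes in M[D, 'a']
D → d: PREDICT = { 'd' }
D → id: PREDICT = { 'id' }

M[D, 'a'] = D → a D b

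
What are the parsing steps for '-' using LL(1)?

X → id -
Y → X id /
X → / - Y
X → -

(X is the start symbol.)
LL(1) parsing maintains a stack (initially the start symbol over $) and the input. At each step: if the stack top is a terminal, match it against the current input token; if it is a non-terminal N, replace it with the RHS of M[N, lookahead] (the unique production whose predict set contains the lookahead).

Stack is shown with the top on the left.

Stack  Input  Action
--------------------
X $    - $    output X → -
- $    - $    match '-'
$      $      accept

The string is accepted.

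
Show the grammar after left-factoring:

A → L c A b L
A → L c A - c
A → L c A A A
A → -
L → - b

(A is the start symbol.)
Left-factoring transforms A → αβ₁ | αβ₂ into A → αA' and A' → β₁ | β₂
(α is the longest common prefix among the alternatives). Repeat until
no nonterminal has two alternatives with a common prefix.

Round 1: A has alternatives sharing prefix 'L c A'. Introduce A': A → L c A A'
  Add: A' → b L
  Add: A' → - c
  Add: A' → A A

No remaining common prefixes — done.

Resulting grammar:
A → L c A A'
A' → b L
A' → - c
A' → A A
A → -
L → - b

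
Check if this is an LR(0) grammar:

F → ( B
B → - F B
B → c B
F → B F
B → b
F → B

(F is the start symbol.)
No. Shift-reduce conflict between [F → B .] and [B → . - F B]

A grammar is LR(0) if no state in the canonical LR(0) collection has:
  - both a shift item (dot before a terminal) and a complete item (shift-reduce conflict), or
  - two or more complete items (reduce-reduce conflict; the accept item [F' → F .] counts as a complete item here).

Augment with F' → F and build the canonical LR(0) collection (I0 = CLOSURE({[F' → . F]}), then GOTO on every symbol after a dot until no new states appear). It has 12 states:
  I0: { [B → . - F B], [B → . b], [B → . c B], [F → . ( B], [F → . B F], [F → . B], [F' → . F] }  — shift
  I1: { [B → . - F B], [B → . b], [B → . c B], [F → ( . B] }  — shift
  I2: { [B → - . F B], [B → . - F B], [B → . b], [B → . c B], [F → . ( B], [F → . B F], [F → . B] }  — shift
  I3: { [B → . - F B], [B → . b], [B → . c B], [F → . ( B], [F → . B F], [F → . B], [F → B . F], [F → B .] }  — shift, reduce
  I4: { [F' → F .] }  — accept
  I5: { [B → b .] }  — reduce
  I6: { [B → . - F B], [B → . b], [B → . c B], [B → c . B] }  — shift
  I7: { [B → c B .] }  — reduce
  I8: { [F → B F .] }  — reduce
  I9: { [B → - F . B], [B → . - F B], [B → . b], [B → . c B] }  — shift
  I10: { [B → - F B .] }  — reduce
  I11: { [F → ( B .] }  — reduce

Conflict in state I3:
  Shift-reduce conflict between [F → B .] and [B → . - F B]
So the grammar is NOT LR(0).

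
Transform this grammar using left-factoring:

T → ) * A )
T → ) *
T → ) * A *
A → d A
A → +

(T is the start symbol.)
Left-factoring transforms A → αβ₁ | αβ₂ into A → αA' and A' → β₁ | β₂
(α is the longest common prefix among the alternatives). Repeat until
no nonterminal has two alternatives with a common prefix.

Round 1: T has alternatives sharing prefix ') *'. Introduce T': T → ) * T'
  Add: T' → A )
  Add: T' → ε
  Add: T' → A *

Round 2: T' has alternatives sharing prefix 'A'. Introduce T'': T' → A T''
  Add: T'' → )
  Add: T'' → *

No remaining common prefixes — done.

Resulting grammar:
T → ) * T'
T' → A T''
T'' → )
T'' → *
T' → ε
A → d A
A → +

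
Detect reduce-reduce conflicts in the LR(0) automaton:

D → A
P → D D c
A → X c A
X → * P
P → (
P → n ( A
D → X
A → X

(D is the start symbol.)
Yes — I4: [A → X .] vs [D → X .]

Augment with D' → D and build the canonical LR(0) collection (I0 = CLOSURE({[D' → . D]}), then GOTO on every symbol after a dot until no new states appear). It has 16 states:
  I0: { [A → . X c A], [A → . X], [D → . A], [D → . X], [D' → . D], [X → . * P] }  — shift
  I1: { [A → . X c A], [A → . X], [D → . A], [D → . X], [P → . (], [P → . D D c], [P → . n ( A], [X → * . P], [X → . * P] }  — shift
  I2: { [D → A .] }  — reduce
  I3: { [D' → D .] }  — accept
  I4: { [A → X . c A], [A → X .], [D → X .] }  — shift, 2 reduces
  I5: { [A → . X c A], [A → . X], [A → X c . A], [X → . * P] }  — shift
  I6: { [A → X c A .] }  — reduce
  I7: { [A → X . c A], [A → X .] }  — shift, reduce
  I8: { [P → ( .] }  — reduce
  I9: { [A → . X c A], [A → . X], [D → . A], [D → . X], [P → D . D c], [X → . * P] }  — shift
  I10: { [X → * P .] }  — reduce
  I11: { [P → n . ( A] }  — shift
  I12: { [A → . X c A], [A → . X], [P → n ( . A], [X → . * P] }  — shift
  I13: { [P → n ( A .] }  — reduce
  I14: { [P → D D . c] }  — shift
  I15: { [P → D D c .] }  — reduce

I4 contains complete items [A → X .], [D → X .] — reduce-reduce conflict.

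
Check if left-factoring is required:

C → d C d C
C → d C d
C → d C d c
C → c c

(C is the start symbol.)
Yes, C has productions with common prefix 'd C d'

Left-factoring is needed when two productions for the same non-terminal
share a common prefix on the right-hand side.

Productions for C:
  C → d C d C
  C → d C d
  C → d C d c
  C → c c

Found common prefix 'd C d' in productions for C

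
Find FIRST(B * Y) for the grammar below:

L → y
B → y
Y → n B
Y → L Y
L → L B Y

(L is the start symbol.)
FIRST sets of the non-terminals involved (from the grammar, by fixed-point iteration):
  FIRST(B) = { 'y' }

To compute FIRST(B * Y), process the symbols left to right:
Symbol B is a non-terminal. Add FIRST(B) \ {ε} = { 'y' }
B is not nullable (ε ∉ FIRST(B)), so stop here.
FIRST(B * Y) = { 'y' }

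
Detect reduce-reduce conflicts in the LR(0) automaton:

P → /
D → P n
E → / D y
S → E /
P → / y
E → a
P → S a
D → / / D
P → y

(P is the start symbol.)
A reduce-reduce conflict occurs when an LR(0) state has two complete items [A → α .] and [B → β .] — both call for a reduction, and with no lookahead the parser cannot choose between them.

Augment with P' → P and build the canonical LR(0) collection (I0 = CLOSURE({[P' → . P]}), then GOTO on every symbol after a dot until no new states appear). It has 17 states:
  I0: { [E → . / D y], [E → . a], [P → . / y], [P → . /], [P → . S a], [P → . y], [P' → . P], [S → . E /] }  — shift
  I1: { [D → . / / D], [D → . P n], [E → . / D y], [E → . a], [E → / . D y], [P → . / y], [P → . /], [P → . S a], [P → . y], [P → / . y], [P → / .], [S → . E /] }  — shift, reduce
  I2: { [S → E . /] }  — shift
  I3: { [P' → P .] }  — accept
  I4: { [P → S . a] }  — shift
  I5: { [E → a .] }  — reduce
  I6: { [P → y .] }  — reduce
  I7: { [P → S a .] }  — reduce
  I8: { [S → E / .] }  — reduce
  I9: { [D → . / / D], [D → . P n], [D → / . / D], [E → . / D y], [E → . a], [E → / . D y], [P → . / y], [P → . /], [P → . S a], [P → . y], [P → / . y], [P → / .], [S → . E /] }  — shift, reduce
  I10: { [E → / D . y] }  — shift
  I11: { [D → P . n] }  — shift
  I12: { [P → / y .], [P → y .] }  — 2 reduces
  I13: { [D → P n .] }  — reduce
  I14: { [E → / D y .] }  — reduce
  I15: { [D → . / / D], [D → . P n], [D → / . / D], [D → / / . D], [E → . / D y], [E → . a], [E → / . D y], [P → . / y], [P → . /], [P → . S a], [P → . y], [P → / . y], [P → / .], [S → . E /] }  — shift, reduce
  I16: { [D → / / D .], [E → / D . y] }  — shift, reduce

I12 contains complete items [P → / y .], [P → y .] — reduce-reduce conflict.

Answer: Yes — I12: [P → / y .] vs [P → y .]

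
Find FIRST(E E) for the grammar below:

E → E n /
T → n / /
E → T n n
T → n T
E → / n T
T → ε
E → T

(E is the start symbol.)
FIRST sets of the non-terminals involved (from the grammar, by fixed-point iteration):
  FIRST(E) = { '/', 'n', ε }

To compute FIRST(E E), process the symbols left to right:
Symbol E is a non-terminal. Add FIRST(E) \ {ε} = { '/', 'n' }
E is nullable (ε ∈ FIRST(E)), continue to the next symbol.
Symbol E is a non-terminal. Add FIRST(E) \ {ε} = { '/', 'n' }
E is nullable (ε ∈ FIRST(E)), continue to the next symbol.
All symbols are nullable, so ε is in the result.
FIRST(E E) = { '/', 'n', ε }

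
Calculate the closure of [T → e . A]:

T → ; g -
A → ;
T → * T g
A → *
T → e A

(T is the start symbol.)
To compute CLOSURE, for each item [A → α.Bβ] where B is a non-terminal, add [B → .γ] for all productions B → γ; repeat for the newly added items until nothing changes.

Start with: [T → e . A]
  [T → e . A] has the dot before A: add [A → . ;], [A → . *]
No further items can be added.

CLOSURE = { [A → . *], [A → . ;], [T → e . A] }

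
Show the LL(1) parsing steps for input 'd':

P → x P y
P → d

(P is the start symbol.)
LL(1) parsing maintains a stack (initially the start symbol over $) and the input. At each step: if the stack top is a terminal, match it against the current input token; if it is a non-terminal N, replace it with the RHS of M[N, lookahead] (the unique production whose predict set contains the lookahead).

Stack is shown with the top on the left.

Stack  Input  Action
--------------------
P $    d $    output P → d
d $    d $    match 'd'
$      $      accept

The string is accepted.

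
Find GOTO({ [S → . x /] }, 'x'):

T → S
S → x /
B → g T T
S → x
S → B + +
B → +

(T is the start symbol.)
{ [S → x . /] }

GOTO(I, 'x') = CLOSURE({ [A → αX.β] : [A → α.Xβ] ∈ I, X = 'x' })

Items with dot before 'x', with the dot advanced:
  [S → . x /] → [S → x . /]
Closure adds nothing (no advanced item has the dot before a non-terminal).

GOTO = { [S → x . /] }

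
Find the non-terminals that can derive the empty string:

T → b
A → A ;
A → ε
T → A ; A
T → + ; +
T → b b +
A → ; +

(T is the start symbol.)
{ 'A' }

A non-terminal is nullable if it can derive ε (the empty string): either it has an ε-production, or it has a production whose right-hand side consists entirely of nullable non-terminals.

ε-productions: A → ε
So A is immediately nullable.
No further non-terminal can be added: every production for the remaining non-terminals contains a terminal or a non-nullable non-terminal.
Nullable = { 'A' }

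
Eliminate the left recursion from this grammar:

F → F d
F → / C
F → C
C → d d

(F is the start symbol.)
F → / C F'
F → C F'
F' → d F'
F' → ε
C → d d

F is directly left-recursive. The standard transformation for
  A → A α₁ | ... | A α_m | β₁ | ... | β_n
is
  A  → β₁ A' | ... | β_n A'
  A' → α₁ A' | ... | α_m A' | ε

F → / C becomes F → / C F'
F → C becomes F → C F'
F → F d becomes F' → d F'
Add F' → ε

Productions for other non-terminals are unchanged:
  C → d d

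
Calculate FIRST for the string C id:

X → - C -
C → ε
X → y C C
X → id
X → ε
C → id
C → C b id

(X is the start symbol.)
FIRST sets of the non-terminals involved (from the grammar, by fixed-point iteration):
  FIRST(C) = { 'b', 'id', ε }

To compute FIRST(C id), process the symbols left to right:
Symbol C is a non-terminal. Add FIRST(C) \ {ε} = { 'b', 'id' }
C is nullable (ε ∈ FIRST(C)), continue to the next symbol.
Symbol id is a terminal. Add 'id' and stop.
FIRST(C id) = { 'b', 'id' }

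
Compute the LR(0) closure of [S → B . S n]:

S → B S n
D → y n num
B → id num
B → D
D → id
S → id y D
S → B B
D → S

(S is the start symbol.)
{ [B → . D], [B → . id num], [D → . S], [D → . id], [D → . y n num], [S → . B B], [S → . B S n], [S → . id y D], [S → B . S n] }

To compute CLOSURE, for each item [A → α.Bβ] where B is a non-terminal, add [B → .γ] for all productions B → γ; repeat for the newly added items until nothing changes.

Start with: [S → B . S n]
  [S → B . S n] has the dot before S: add [S → . B S n], [S → . id y D], [S → . B B]
  [S → . B S n] has the dot before B: add [B → . id num], [B → . D]
  [B → . D] has the dot before D: add [D → . y n num], [D → . id], [D → . S]
No further items can be added.

CLOSURE = { [B → . D], [B → . id num], [D → . S], [D → . id], [D → . y n num], [S → . B B], [S → . B S n], [S → . id y D], [S → B . S n] }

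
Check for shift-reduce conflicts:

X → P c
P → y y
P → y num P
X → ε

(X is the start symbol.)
Yes — I0: [X → .] vs [P → . y num P]

A shift-reduce conflict occurs when an LR(0) state has both:
  - a complete (reduce) item [A → α .] (dot at the end), and
  - a shift item [B → β . c γ] (dot before a terminal).

Augment with X' → X and build the canonical LR(0) collection (I0 = CLOSURE({[X' → . X]}), then GOTO on every symbol after a dot until no new states appear). It has 8 states:
  I0: { [P → . y num P], [P → . y y], [X → . P c], [X → .], [X' → . X] }  — shift, reduce
  I1: { [X → P . c] }  — shift
  I2: { [X' → X .] }  — accept
  I3: { [P → y . num P], [P → y . y] }  — shift
  I4: { [P → . y num P], [P → . y y], [P → y num . P] }  — shift
  I5: { [P → y y .] }  — reduce
  I6: { [P → y num P .] }  — reduce
  I7: { [X → P c .] }  — reduce

I0 contains reduce item [X → .] and shift items [P → . y num P], [P → . y y] — shift-reduce conflict.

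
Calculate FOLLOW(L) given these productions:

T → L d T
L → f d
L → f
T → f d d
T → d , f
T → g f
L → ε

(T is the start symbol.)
{ 'd' }

To compute FOLLOW(L), find every occurrence of L on a right-hand side N → α L β: add FIRST(β) \ {ε}, and if β is empty or nullable also add FOLLOW(N). Iterate to a fixed point.

In T → L d T: L is followed by d T, add FIRST(d T) \ {ε} = { 'd' }

Taking the union: FOLLOW(L) = { 'd' }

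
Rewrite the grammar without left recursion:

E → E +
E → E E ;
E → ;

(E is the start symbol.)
E is directly left-recursive. The standard transformation for
  A → A α₁ | ... | A α_m | β₁ | ... | β_n
is
  A  → β₁ A' | ... | β_n A'
  A' → α₁ A' | ... | α_m A' | ε

E → ; becomes E → ; E'
E → E + becomes E' → + E'
E → E E ; becomes E' → E ; E'
Add E' → ε

Resulting grammar:
E → ; E'
E' → + E'
E' → E ; E'
E' → ε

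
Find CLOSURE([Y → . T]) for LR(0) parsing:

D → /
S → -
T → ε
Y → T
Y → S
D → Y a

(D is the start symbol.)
{ [T → .], [Y → . T] }

To compute CLOSURE, for each item [A → α.Bβ] where B is a non-terminal, add [B → .γ] for all productions B → γ; repeat for the newly added items until nothing changes.

Start with: [Y → . T]
  [Y → . T] has the dot before T: add [T → .]
No further items can be added.

CLOSURE = { [T → .], [Y → . T] }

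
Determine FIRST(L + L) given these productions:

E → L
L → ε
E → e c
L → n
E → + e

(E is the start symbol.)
{ '+', 'n' }

FIRST sets of the non-terminals involved (from the grammar, by fixed-point iteration):
  FIRST(L) = { 'n', ε }

To compute FIRST(L + L), process the symbols left to right:
Symbol L is a non-terminal. Add FIRST(L) \ {ε} = { 'n' }
L is nullable (ε ∈ FIRST(L)), continue to the next symbol.
Symbol + is a terminal. Add '+' and stop.
FIRST(L + L) = { '+', 'n' }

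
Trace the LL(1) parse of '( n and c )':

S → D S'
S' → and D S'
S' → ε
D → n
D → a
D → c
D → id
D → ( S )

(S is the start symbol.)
LL(1) parsing maintains a stack (initially the start symbol over $) and the input. At each step: if the stack top is a terminal, match it against the current input token; if it is a non-terminal N, replace it with the RHS of M[N, lookahead] (the unique production whose predict set contains the lookahead).

Stack is shown with the top on the left.

Stack            Input          Action
--------------------------------------
S $              ( n and c ) $  output S → D S'
D S' $           ( n and c ) $  output D → ( S )
( S ) S' $       ( n and c ) $  match '('
S ) S' $         n and c ) $    output S → D S'
D S' ) S' $      n and c ) $    output D → n
n S' ) S' $      n and c ) $    match 'n'
S' ) S' $        and c ) $      output S' → and D S'
and D S' ) S' $  and c ) $      match 'and'
D S' ) S' $      c ) $          output D → c
c S' ) S' $      c ) $          match 'c'
S' ) S' $        ) $            output S' → ε
) S' $           ) $            match ')'
S' $             $              output S' → ε
$                $              accept

The string is accepted.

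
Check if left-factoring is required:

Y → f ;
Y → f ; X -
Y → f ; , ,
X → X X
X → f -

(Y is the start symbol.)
Left-factoring is needed when two productions for the same non-terminal
share a common prefix on the right-hand side.

Productions for Y:
  Y → f ;
  Y → f ; X -
  Y → f ; , ,
Productions for X:
  X → X X
  X → f -

Found common prefix 'f ;' in productions for Y

Answer: Yes, Y has productions with common prefix 'f ;'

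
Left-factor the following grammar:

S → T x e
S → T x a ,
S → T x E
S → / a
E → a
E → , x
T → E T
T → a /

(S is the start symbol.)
S → T x S'
S' → e
S' → a ,
S' → E
S → / a
E → a
E → , x
T → E T
T → a /

Left-factoring transforms A → αβ₁ | αβ₂ into A → αA' and A' → β₁ | β₂
(α is the longest common prefix among the alternatives). Repeat until
no nonterminal has two alternatives with a common prefix.

Round 1: S has alternatives sharing prefix 'T x'. Introduce S': S → T x S'
  Add: S' → e
  Add: S' → a ,
  Add: S' → E

No remaining common prefixes — done.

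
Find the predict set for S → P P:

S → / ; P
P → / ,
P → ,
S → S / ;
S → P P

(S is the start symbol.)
PREDICT(S → P P) = (FIRST(RHS) \ {ε}) ∪ (FOLLOW(S) if ε ∈ FIRST(RHS), i.e. RHS ⇒* ε)
FIRST(P) = { ',', '/' }
FIRST(P P) = { ',', '/' }
ε ∉ FIRST(P P), so FOLLOW(S) is not added.
PREDICT(S → P P) = { ',', '/' }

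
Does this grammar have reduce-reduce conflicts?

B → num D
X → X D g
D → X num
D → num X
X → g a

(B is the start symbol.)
A reduce-reduce conflict occurs when an LR(0) state has two complete items [A → α .] and [B → β .] — both call for a reduction, and with no lookahead the parser cannot choose between them.

Augment with B' → B and build the canonical LR(0) collection (I0 = CLOSURE({[B' → . B]}), then GOTO on every symbol after a dot until no new states appear). It has 12 states:
  I0: { [B → . num D], [B' → . B] }  — shift
  I1: { [B' → B .] }  — accept
  I2: { [B → num . D], [D → . X num], [D → . num X], [X → . X D g], [X → . g a] }  — shift
  I3: { [B → num D .] }  — reduce
  I4: { [D → . X num], [D → . num X], [D → X . num], [X → . X D g], [X → . g a], [X → X . D g] }  — shift
  I5: { [X → g . a] }  — shift
  I6: { [D → num . X], [X → . X D g], [X → . g a] }  — shift
  I7: { [D → . X num], [D → . num X], [D → num X .], [X → . X D g], [X → . g a], [X → X . D g] }  — shift, reduce
  I8: { [X → X D . g] }  — shift
  I9: { [X → X D g .] }  — reduce
  I10: { [X → g a .] }  — reduce
  I11: { [D → X num .], [D → num . X], [X → . X D g], [X → . g a] }  — shift, reduce

No state contains more than one complete item.

Answer: No reduce-reduce conflicts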